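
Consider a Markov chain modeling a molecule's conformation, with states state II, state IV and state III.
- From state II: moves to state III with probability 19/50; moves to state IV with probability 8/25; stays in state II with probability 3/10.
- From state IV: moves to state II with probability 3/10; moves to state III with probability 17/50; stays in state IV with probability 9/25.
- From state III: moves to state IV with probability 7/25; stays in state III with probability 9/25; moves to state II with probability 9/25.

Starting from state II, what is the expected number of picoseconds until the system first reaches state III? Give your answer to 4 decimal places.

Let t(s) be the expected number of picoseconds to first reach state III from state s, with t(state III) = 0. Conditioning on the first picosecond:
t(state II) = 1 + 0.3·t(state II) + 0.32·t(state IV)
t(state IV) = 1 + 0.3·t(state II) + 0.36·t(state IV)
Solving: t(state II) = 2.7273, t(state IV) = 2.8409.
Expected picoseconds from state II to state III: 2.7273.

2.7273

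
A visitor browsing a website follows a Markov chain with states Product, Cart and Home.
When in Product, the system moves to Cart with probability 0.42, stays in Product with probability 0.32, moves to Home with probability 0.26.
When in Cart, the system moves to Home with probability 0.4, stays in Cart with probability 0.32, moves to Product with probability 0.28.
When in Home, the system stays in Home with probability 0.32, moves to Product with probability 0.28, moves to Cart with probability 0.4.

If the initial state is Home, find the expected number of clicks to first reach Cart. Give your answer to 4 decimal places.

Let t(s) be the expected number of clicks to first reach Cart from state s, with t(Cart) = 0. Conditioning on the first click:
t(Product) = 1 + 0.32·t(Product) + 0.26·t(Home)
t(Home) = 1 + 0.28·t(Product) + 0.32·t(Home)
Solving: t(Product) = 2.4127, t(Home) = 2.4641.
Expected clicks from Home to Cart: 2.4641.

2.4641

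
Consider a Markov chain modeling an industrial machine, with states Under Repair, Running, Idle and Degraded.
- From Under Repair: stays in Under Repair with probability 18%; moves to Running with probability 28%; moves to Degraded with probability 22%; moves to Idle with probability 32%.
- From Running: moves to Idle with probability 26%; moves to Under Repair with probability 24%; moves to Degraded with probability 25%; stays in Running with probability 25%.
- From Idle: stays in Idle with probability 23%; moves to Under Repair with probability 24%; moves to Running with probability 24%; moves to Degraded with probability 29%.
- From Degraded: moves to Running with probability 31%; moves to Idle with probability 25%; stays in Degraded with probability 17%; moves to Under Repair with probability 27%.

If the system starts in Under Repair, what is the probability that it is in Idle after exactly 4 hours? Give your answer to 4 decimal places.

Propagate the distribution vector 4 hours from Under Repair.
After 0 hours: (1.0000, 0.0000, 0.0000, 0.0000)
After 1 hour: (0.1800, 0.2800, 0.3200, 0.2200)
After 2 hours: (0.2358, 0.2654, 0.2590, 0.2398)
After 3 hours: (0.2330, 0.2689, 0.2640, 0.2341)
After 4 hours: (0.2330, 0.2684, 0.2637, 0.2348)
P(in Idle after 4 hours) = 0.2637

0.2637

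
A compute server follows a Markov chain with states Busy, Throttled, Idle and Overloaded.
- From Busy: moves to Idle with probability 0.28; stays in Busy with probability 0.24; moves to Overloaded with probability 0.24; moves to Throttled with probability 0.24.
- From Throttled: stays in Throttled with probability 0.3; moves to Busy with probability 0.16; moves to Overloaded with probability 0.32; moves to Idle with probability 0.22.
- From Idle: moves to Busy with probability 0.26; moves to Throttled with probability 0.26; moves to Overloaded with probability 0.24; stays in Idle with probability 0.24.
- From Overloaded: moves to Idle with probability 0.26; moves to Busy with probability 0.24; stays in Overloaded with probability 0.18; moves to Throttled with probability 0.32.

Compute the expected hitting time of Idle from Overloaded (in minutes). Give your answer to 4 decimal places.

3.9611

Let t(s) be the expected number of minutes to first reach Idle from state s, with t(Idle) = 0. Conditioning on the first minute:
t(Busy) = 1 + 0.24·t(Busy) + 0.24·t(Throttled) + 0.24·t(Overloaded)
t(Throttled) = 1 + 0.16·t(Busy) + 0.3·t(Throttled) + 0.32·t(Overloaded)
t(Overloaded) = 1 + 0.24·t(Busy) + 0.32·t(Throttled) + 0.18·t(Overloaded)
Solving: t(Busy) = 3.8689, t(Throttled) = 4.1237, t(Overloaded) = 3.9611.
Expected minutes from Overloaded to Idle: 3.9611.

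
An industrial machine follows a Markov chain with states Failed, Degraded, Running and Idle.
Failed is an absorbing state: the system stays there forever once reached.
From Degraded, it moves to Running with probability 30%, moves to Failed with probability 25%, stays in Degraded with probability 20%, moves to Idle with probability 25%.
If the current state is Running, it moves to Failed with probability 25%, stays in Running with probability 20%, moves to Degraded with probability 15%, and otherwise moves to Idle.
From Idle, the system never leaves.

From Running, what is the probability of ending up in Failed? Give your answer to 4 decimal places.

0.3992

Let h(s) be the probability of absorption at Failed starting from transient state s. Then h(Failed) = 1 and h(Idle) = 0. By first-step analysis:
h(Degraded) = 0.25·1 + 0.2·h(Degraded) + 0.3·h(Running) + 0.25·0
h(Running) = 0.25·1 + 0.15·h(Degraded) + 0.2·h(Running) + 0.4·0
Solving: h(Degraded) = 0.4622, h(Running) = 0.3992.
Starting from Running, the probability is 0.3992.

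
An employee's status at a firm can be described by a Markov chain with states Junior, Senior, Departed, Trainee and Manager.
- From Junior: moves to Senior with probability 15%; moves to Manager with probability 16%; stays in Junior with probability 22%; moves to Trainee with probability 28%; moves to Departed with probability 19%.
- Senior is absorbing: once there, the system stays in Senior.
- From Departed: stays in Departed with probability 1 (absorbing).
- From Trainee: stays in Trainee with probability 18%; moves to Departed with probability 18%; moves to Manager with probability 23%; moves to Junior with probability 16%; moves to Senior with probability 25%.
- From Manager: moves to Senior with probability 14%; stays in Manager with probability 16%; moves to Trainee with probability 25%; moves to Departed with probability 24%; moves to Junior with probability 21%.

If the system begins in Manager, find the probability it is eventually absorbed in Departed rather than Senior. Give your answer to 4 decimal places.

0.5616

Let h(s) be the probability of absorption at Departed starting from transient state s. Then h(Departed) = 1 and h(Senior) = 0. By first-step analysis:
h(Junior) = 0.22·h(Junior) + 0.15·0 + 0.19·1 + 0.28·h(Trainee) + 0.16·h(Manager)
h(Trainee) = 0.16·h(Junior) + 0.25·0 + 0.18·1 + 0.18·h(Trainee) + 0.23·h(Manager)
h(Manager) = 0.21·h(Junior) + 0.14·0 + 0.24·1 + 0.25·h(Trainee) + 0.16·h(Manager)
Solving: h(Junior) = 0.5314, h(Trainee) = 0.4807, h(Manager) = 0.5616.
Starting from Manager, the probability is 0.5616.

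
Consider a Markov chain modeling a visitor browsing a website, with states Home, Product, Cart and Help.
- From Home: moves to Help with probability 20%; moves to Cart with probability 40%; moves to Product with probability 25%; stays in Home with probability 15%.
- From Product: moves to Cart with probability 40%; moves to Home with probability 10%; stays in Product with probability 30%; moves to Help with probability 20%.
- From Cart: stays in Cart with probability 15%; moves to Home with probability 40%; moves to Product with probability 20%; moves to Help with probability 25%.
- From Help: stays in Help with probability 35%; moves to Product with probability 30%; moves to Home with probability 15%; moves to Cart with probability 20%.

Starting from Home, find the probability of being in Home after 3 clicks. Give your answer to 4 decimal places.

0.2024

Propagate the distribution vector 3 clicks from Home.
After 0 clicks: (1.0000, 0.0000, 0.0000, 0.0000)
After 1 click: (0.1500, 0.2500, 0.4000, 0.2000)
After 2 clicks: (0.2375, 0.2525, 0.2600, 0.2500)
After 3 clicks: (0.2024, 0.2621, 0.2850, 0.2505)
P(in Home after 3 clicks) = 0.2024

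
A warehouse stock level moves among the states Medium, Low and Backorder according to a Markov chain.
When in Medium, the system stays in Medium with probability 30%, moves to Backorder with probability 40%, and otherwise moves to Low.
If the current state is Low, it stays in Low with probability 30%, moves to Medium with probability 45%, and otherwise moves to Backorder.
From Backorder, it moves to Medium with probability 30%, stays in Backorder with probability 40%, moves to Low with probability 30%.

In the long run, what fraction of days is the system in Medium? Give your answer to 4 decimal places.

Let the stationary distribution be π with π = πP and π_1 + π_2 + π_3 = 1.
π_1 = 0.3·π_1 + 0.45·π_2 + 0.3·π_3
π_2 = 0.3·π_1 + 0.3·π_2 + 0.3·π_3
Solving with the normalization constraint gives π = (0.3450, 0.3000, 0.3550).
So the stationary probability of Medium is 0.3450.

0.3450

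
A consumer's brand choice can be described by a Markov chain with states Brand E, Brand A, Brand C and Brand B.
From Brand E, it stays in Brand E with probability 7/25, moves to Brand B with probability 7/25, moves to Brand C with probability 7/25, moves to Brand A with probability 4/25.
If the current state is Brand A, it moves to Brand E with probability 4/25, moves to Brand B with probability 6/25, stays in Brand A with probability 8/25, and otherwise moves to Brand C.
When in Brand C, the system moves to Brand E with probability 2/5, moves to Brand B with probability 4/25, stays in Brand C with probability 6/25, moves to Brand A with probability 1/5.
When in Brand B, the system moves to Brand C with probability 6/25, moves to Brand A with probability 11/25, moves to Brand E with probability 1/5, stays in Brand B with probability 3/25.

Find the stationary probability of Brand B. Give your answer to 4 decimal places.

Let the stationary distribution be π with π = πP and π_1 + π_2 + π_3 + π_4 = 1.
π_1 = 0.28·π_1 + 0.16·π_2 + 0.4·π_3 + 0.2·π_4
π_2 = 0.16·π_1 + 0.32·π_2 + 0.2·π_3 + 0.44·π_4
π_3 = 0.28·π_1 + 0.28·π_2 + 0.24·π_3 + 0.24·π_4
Solving with the normalization constraint gives π = (0.2624, 0.2713, 0.2613, 0.2050).
So the stationary probability of Brand B is 0.2050.

0.2050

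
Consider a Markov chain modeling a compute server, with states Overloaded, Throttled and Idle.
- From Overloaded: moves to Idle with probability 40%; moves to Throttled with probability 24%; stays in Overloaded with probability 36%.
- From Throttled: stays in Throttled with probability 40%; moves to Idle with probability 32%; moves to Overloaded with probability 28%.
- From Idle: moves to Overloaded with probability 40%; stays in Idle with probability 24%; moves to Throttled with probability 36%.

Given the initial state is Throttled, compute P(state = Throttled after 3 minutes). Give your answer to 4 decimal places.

0.3328

Propagate the distribution vector 3 minutes from Throttled.
After 0 minutes: (0.0000, 1.0000, 0.0000)
After 1 minute: (0.2800, 0.4000, 0.3200)
After 2 minutes: (0.3408, 0.3424, 0.3168)
After 3 minutes: (0.3453, 0.3328, 0.3219)
P(in Throttled after 3 minutes) = 0.3328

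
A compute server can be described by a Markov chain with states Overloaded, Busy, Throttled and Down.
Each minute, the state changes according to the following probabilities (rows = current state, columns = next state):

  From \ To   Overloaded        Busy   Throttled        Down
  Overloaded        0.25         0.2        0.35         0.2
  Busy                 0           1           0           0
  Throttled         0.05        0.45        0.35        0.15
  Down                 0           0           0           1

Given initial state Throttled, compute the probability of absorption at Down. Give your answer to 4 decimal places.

Let h(s) be the probability of absorption at Down starting from transient state s. Then h(Down) = 1 and h(Busy) = 0. By first-step analysis:
h(Overloaded) = 0.25·h(Overloaded) + 0.2·0 + 0.35·h(Throttled) + 0.2·1
h(Throttled) = 0.05·h(Overloaded) + 0.45·0 + 0.35·h(Throttled) + 0.15·1
Solving: h(Overloaded) = 0.3883, h(Throttled) = 0.2606.
Starting from Throttled, the probability is 0.2606.

0.2606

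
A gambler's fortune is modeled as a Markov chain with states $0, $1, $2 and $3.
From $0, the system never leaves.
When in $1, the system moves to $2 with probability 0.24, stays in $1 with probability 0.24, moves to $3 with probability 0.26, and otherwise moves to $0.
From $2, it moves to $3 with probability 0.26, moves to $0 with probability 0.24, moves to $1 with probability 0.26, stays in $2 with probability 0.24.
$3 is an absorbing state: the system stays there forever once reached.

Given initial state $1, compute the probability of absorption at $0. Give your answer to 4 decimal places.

Let h(s) be the probability of absorption at $0 starting from transient state s. Then h($0) = 1 and h($3) = 0. By first-step analysis:
h($1) = 0.26·1 + 0.24·h($1) + 0.24·h($2) + 0.26·0
h($2) = 0.24·1 + 0.26·h($1) + 0.24·h($2) + 0.26·0
Solving: h($1) = 0.4953, h($2) = 0.4852.
Starting from $1, the probability is 0.4953.

0.4953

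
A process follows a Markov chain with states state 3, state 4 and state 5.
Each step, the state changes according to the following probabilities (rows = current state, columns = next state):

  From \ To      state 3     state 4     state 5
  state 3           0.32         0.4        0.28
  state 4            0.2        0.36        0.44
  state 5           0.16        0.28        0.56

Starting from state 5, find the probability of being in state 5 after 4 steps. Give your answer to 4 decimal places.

Propagate the distribution vector 4 steps from state 5.
After 0 steps: (0.0000, 0.0000, 1.0000)
After 1 step: (0.1600, 0.2800, 0.5600)
After 2 steps: (0.1968, 0.3216, 0.4816)
After 3 steps: (0.2044, 0.3293, 0.4663)
After 4 steps: (0.2059, 0.3309, 0.4633)
P(in state 5 after 4 steps) = 0.4633

0.4633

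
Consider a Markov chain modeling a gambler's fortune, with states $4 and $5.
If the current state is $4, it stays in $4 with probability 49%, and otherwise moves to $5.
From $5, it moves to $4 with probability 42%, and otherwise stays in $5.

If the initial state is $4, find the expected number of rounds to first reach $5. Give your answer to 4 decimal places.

1.9608

Let t(s) be the expected number of rounds to first reach $5 from state s, with t($5) = 0. Conditioning on the first round:
t($4) = 1 + 0.49·t($4)
Solving: t($4) = 1.9608.
Expected rounds from $4 to $5: 1.9608.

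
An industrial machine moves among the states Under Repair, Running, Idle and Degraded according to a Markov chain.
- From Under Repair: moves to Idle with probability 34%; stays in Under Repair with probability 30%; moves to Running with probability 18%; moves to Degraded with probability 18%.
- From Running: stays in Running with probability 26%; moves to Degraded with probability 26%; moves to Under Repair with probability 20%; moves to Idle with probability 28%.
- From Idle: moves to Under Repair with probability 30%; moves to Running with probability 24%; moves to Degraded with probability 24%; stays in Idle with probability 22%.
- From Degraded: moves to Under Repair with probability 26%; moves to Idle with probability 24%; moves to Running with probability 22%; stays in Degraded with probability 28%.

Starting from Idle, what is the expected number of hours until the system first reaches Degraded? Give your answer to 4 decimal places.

Let t(s) be the expected number of hours to first reach Degraded from state s, with t(Degraded) = 0. Conditioning on the first hour:
t(Under Repair) = 1 + 0.3·t(Under Repair) + 0.18·t(Running) + 0.34·t(Idle)
t(Running) = 1 + 0.2·t(Under Repair) + 0.26·t(Running) + 0.28·t(Idle)
t(Idle) = 1 + 0.3·t(Under Repair) + 0.24·t(Running) + 0.22·t(Idle)
Solving: t(Under Repair) = 4.6577, t(Running) = 4.2703, t(Idle) = 4.3874.
Expected hours from Idle to Degraded: 4.3874.

4.3874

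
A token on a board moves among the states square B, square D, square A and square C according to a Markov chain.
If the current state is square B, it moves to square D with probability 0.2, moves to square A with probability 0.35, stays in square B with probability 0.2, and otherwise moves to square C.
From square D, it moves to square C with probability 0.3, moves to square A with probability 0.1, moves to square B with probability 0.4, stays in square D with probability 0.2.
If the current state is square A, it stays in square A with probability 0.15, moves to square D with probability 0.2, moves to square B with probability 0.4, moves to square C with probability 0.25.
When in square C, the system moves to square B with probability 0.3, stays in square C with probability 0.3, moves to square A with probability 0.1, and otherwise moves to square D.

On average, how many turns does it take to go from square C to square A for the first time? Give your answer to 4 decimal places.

Let t(s) be the expected number of turns to first reach square A from state s, with t(square A) = 0. Conditioning on the first turn:
t(square B) = 1 + 0.2·t(square B) + 0.2·t(square D) + 0.25·t(square C)
t(square D) = 1 + 0.4·t(square B) + 0.2·t(square D) + 0.3·t(square C)
t(square C) = 1 + 0.3·t(square B) + 0.3·t(square D) + 0.3·t(square C)
Solving: t(square B) = 4.4575, t(square D) = 5.6368, t(square C) = 5.7547.
Expected turns from square C to square A: 5.7547.

5.7547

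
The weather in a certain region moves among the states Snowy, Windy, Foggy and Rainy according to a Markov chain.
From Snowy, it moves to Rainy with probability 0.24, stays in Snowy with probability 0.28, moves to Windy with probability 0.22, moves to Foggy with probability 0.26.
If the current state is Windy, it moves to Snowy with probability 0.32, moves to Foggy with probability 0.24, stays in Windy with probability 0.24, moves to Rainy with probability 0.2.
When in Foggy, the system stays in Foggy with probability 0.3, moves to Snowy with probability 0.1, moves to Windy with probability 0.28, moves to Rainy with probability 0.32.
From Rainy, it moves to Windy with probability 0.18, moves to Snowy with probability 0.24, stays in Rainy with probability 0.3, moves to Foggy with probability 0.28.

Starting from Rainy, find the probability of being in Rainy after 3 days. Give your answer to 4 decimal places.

Propagate the distribution vector 3 days from Rainy.
After 0 days: (0.0000, 0.0000, 0.0000, 1.0000)
After 1 day: (0.2400, 0.1800, 0.2800, 0.3000)
After 2 days: (0.2248, 0.2284, 0.2736, 0.2732)
After 3 days: (0.2290, 0.2301, 0.2718, 0.2691)
P(in Rainy after 3 days) = 0.2691

0.2691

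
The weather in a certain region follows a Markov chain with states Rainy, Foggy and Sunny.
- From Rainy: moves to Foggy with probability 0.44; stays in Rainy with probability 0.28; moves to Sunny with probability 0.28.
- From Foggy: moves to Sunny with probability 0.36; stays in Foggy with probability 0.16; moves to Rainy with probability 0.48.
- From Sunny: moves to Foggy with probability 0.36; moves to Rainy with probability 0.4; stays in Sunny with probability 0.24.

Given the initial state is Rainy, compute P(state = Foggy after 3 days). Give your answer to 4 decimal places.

0.3332

Propagate the distribution vector 3 days from Rainy.
After 0 days: (1.0000, 0.0000, 0.0000)
After 1 day: (0.2800, 0.4400, 0.2800)
After 2 days: (0.4016, 0.2944, 0.3040)
After 3 days: (0.3754, 0.3332, 0.2914)
P(in Foggy after 3 days) = 0.3332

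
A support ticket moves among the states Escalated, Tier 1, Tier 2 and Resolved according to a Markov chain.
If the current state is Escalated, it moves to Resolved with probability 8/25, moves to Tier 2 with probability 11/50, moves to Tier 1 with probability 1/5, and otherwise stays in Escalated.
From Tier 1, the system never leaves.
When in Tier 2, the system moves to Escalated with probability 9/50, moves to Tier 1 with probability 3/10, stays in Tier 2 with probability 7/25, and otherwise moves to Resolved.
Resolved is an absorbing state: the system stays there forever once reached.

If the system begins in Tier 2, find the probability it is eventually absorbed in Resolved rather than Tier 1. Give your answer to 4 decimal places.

0.4769

Let h(s) be the probability of absorption at Resolved starting from transient state s. Then h(Resolved) = 1 and h(Tier 1) = 0. By first-step analysis:
h(Escalated) = 0.26·h(Escalated) + 0.2·0 + 0.22·h(Tier 2) + 0.32·1
h(Tier 2) = 0.18·h(Escalated) + 0.3·0 + 0.28·h(Tier 2) + 0.24·1
Solving: h(Escalated) = 0.5742, h(Tier 2) = 0.4769.
Starting from Tier 2, the probability is 0.4769.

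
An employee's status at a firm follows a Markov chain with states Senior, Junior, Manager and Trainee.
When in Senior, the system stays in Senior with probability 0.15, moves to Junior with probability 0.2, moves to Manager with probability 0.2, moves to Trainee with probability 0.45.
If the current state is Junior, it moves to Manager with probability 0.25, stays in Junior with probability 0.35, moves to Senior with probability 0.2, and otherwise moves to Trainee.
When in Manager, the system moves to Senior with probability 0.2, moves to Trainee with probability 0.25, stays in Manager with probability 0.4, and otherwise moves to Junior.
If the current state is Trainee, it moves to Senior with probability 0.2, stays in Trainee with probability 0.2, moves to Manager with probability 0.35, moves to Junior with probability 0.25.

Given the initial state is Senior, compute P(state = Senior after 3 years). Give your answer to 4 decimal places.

0.1904

Propagate the distribution vector 3 years from Senior.
After 0 years: (1.0000, 0.0000, 0.0000, 0.0000)
After 1 year: (0.1500, 0.2000, 0.2000, 0.4500)
After 2 years: (0.1925, 0.2425, 0.3175, 0.2475)
After 3 years: (0.1904, 0.2329, 0.3128, 0.2640)
P(in Senior after 3 years) = 0.1904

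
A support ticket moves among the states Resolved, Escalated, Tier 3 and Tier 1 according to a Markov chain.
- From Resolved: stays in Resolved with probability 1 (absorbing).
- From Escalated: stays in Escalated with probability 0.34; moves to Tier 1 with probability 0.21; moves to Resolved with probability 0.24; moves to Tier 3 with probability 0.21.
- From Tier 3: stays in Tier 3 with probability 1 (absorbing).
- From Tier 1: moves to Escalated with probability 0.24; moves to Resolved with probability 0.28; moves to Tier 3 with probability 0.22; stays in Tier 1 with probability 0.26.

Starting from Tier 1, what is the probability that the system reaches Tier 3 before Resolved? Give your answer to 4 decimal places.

0.4466

Let h(s) be the probability of absorption at Tier 3 starting from transient state s. Then h(Tier 3) = 1 and h(Resolved) = 0. By first-step analysis:
h(Escalated) = 0.24·0 + 0.34·h(Escalated) + 0.21·1 + 0.21·h(Tier 1)
h(Tier 1) = 0.28·0 + 0.24·h(Escalated) + 0.22·1 + 0.26·h(Tier 1)
Solving: h(Escalated) = 0.4603, h(Tier 1) = 0.4466.
Starting from Tier 1, the probability is 0.4466.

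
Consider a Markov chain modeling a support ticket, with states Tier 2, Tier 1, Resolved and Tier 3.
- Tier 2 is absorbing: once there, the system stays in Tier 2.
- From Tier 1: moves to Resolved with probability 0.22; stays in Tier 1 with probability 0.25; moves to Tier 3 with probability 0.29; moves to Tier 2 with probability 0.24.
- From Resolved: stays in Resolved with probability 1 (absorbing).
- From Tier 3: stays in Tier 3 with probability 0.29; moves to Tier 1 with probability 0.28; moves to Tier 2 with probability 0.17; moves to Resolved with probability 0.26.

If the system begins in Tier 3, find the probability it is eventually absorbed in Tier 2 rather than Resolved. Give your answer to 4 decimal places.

Let h(s) be the probability of absorption at Tier 2 starting from transient state s. Then h(Tier 2) = 1 and h(Resolved) = 0. By first-step analysis:
h(Tier 1) = 0.24·1 + 0.25·h(Tier 1) + 0.22·0 + 0.29·h(Tier 3)
h(Tier 3) = 0.17·1 + 0.28·h(Tier 1) + 0.26·0 + 0.29·h(Tier 3)
Solving: h(Tier 1) = 0.4868, h(Tier 3) = 0.4314.
Starting from Tier 3, the probability is 0.4314.

0.4314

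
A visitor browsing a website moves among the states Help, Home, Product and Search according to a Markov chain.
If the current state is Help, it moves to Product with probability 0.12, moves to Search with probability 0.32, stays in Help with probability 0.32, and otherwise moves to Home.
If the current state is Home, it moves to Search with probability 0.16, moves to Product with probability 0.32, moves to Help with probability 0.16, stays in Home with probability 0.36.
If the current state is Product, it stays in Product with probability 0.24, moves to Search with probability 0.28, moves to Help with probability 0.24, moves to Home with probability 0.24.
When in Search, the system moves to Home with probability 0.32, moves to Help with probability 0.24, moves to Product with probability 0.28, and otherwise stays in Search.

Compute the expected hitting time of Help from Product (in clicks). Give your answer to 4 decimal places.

4.6170

Let t(s) be the expected number of clicks to first reach Help from state s, with t(Help) = 0. Conditioning on the first click:
t(Home) = 1 + 0.36·t(Home) + 0.32·t(Product) + 0.16·t(Search)
t(Product) = 1 + 0.24·t(Home) + 0.24·t(Product) + 0.28·t(Search)
t(Search) = 1 + 0.32·t(Home) + 0.28·t(Product) + 0.16·t(Search)
Solving: t(Home) = 5.0327, t(Product) = 4.6170, t(Search) = 4.6467.
Expected clicks from Product to Help: 4.6170.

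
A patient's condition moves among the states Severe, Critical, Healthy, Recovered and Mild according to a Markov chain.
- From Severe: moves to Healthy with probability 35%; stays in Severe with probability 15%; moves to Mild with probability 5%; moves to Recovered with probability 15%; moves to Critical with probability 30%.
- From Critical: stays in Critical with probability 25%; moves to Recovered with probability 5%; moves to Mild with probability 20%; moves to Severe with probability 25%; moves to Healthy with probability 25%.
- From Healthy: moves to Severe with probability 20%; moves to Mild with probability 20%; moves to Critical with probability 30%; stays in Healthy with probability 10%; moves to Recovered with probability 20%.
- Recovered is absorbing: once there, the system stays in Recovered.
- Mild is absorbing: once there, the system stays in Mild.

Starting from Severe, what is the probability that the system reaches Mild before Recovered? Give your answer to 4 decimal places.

Let h(s) be the probability of absorption at Mild starting from transient state s. Then h(Mild) = 1 and h(Recovered) = 0. By first-step analysis:
h(Severe) = 0.15·h(Severe) + 0.3·h(Critical) + 0.35·h(Healthy) + 0.15·0 + 0.05·1
h(Critical) = 0.25·h(Severe) + 0.25·h(Critical) + 0.25·h(Healthy) + 0.05·0 + 0.2·1
h(Healthy) = 0.2·h(Severe) + 0.3·h(Critical) + 0.1·h(Healthy) + 0.2·0 + 0.2·1
Solving: h(Severe) = 0.4946, h(Critical) = 0.6100, h(Healthy) = 0.5355.
Starting from Severe, the probability is 0.4946.

0.4946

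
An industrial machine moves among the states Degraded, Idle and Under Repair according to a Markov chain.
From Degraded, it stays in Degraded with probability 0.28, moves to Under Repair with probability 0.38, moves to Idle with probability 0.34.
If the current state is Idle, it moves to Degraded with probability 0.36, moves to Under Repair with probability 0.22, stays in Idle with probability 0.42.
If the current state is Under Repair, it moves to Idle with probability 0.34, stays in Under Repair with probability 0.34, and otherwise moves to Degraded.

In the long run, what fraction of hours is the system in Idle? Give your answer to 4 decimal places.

0.3696

Let the stationary distribution be π with π = πP and π_1 + π_2 + π_3 = 1.
π_1 = 0.28·π_1 + 0.36·π_2 + 0.32·π_3
π_2 = 0.34·π_1 + 0.42·π_2 + 0.34·π_3
Solving with the normalization constraint gives π = (0.3219, 0.3696, 0.3085).
So the stationary probability of Idle is 0.3696.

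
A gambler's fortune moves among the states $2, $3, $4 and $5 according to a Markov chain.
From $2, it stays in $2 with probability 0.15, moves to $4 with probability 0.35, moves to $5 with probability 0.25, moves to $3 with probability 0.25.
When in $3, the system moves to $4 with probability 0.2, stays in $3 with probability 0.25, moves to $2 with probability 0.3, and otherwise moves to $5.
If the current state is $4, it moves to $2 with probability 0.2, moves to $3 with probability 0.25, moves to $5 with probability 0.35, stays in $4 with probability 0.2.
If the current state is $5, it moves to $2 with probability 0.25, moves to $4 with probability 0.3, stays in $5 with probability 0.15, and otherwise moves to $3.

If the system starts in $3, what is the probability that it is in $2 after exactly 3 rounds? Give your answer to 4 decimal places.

0.2274

Propagate the distribution vector 3 rounds from $3.
After 0 rounds: (0.0000, 1.0000, 0.0000, 0.0000)
After 1 round: (0.3000, 0.2500, 0.2000, 0.2500)
After 2 rounds: (0.2225, 0.2625, 0.2700, 0.2450)
After 3 rounds: (0.2274, 0.2623, 0.2579, 0.2525)
P(in $2 after 3 rounds) = 0.2274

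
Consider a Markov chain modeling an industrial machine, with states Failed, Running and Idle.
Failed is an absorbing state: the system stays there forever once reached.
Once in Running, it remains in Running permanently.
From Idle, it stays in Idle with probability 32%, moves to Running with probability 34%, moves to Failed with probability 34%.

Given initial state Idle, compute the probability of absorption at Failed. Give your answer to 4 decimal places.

Let h(s) be the probability of absorption at Failed starting from transient state s. Then h(Failed) = 1 and h(Running) = 0. By first-step analysis:
h(Idle) = 0.34·1 + 0.34·0 + 0.32·h(Idle)
Solving: h(Idle) = 0.5000.
Starting from Idle, the probability is 0.5000.

0.5000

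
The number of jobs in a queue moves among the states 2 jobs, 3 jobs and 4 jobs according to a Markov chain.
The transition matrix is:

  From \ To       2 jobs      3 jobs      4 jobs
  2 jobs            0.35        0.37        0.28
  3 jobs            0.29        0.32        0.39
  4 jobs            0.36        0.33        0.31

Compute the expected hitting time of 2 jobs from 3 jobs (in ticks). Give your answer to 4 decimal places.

3.1718

Let t(s) be the expected number of ticks to first reach 2 jobs from state s, with t(2 jobs) = 0. Conditioning on the first tick:
t(3 jobs) = 1 + 0.32·t(3 jobs) + 0.39·t(4 jobs)
t(4 jobs) = 1 + 0.33·t(3 jobs) + 0.31·t(4 jobs)
Solving: t(3 jobs) = 3.1718, t(4 jobs) = 2.9662.
Expected ticks from 3 jobs to 2 jobs: 3.1718.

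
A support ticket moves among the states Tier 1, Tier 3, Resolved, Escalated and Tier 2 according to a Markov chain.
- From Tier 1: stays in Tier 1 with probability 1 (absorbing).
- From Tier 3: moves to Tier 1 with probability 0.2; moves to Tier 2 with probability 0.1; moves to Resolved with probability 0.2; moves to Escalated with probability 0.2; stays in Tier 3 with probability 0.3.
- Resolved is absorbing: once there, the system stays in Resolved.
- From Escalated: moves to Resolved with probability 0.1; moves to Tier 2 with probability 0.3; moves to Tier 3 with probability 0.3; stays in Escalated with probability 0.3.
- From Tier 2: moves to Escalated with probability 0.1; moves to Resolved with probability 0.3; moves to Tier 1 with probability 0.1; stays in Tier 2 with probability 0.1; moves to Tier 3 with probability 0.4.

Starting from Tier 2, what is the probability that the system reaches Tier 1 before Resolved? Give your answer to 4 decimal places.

Let h(s) be the probability of absorption at Tier 1 starting from transient state s. Then h(Tier 1) = 1 and h(Resolved) = 0. By first-step analysis:
h(Tier 3) = 0.2·1 + 0.3·h(Tier 3) + 0.2·0 + 0.2·h(Escalated) + 0.1·h(Tier 2)
h(Escalated) = 0.3·h(Tier 3) + 0.1·0 + 0.3·h(Escalated) + 0.3·h(Tier 2)
h(Tier 2) = 0.1·1 + 0.4·h(Tier 3) + 0.3·0 + 0.1·h(Escalated) + 0.1·h(Tier 2)
Solving: h(Tier 3) = 0.4277, h(Escalated) = 0.3280, h(Tier 2) = 0.3376.
Starting from Tier 2, the probability is 0.3376.

0.3376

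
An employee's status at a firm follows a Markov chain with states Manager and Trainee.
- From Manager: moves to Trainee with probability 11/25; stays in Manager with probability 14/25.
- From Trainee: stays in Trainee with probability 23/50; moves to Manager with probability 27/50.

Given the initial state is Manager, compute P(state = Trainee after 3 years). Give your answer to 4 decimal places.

Propagate the distribution vector 3 years from Manager.
After 0 years: (1.0000, 0.0000)
After 1 year: (0.5600, 0.4400)
After 2 years: (0.5512, 0.4488)
After 3 years: (0.5510, 0.4490)
P(in Trainee after 3 years) = 0.4490

0.4490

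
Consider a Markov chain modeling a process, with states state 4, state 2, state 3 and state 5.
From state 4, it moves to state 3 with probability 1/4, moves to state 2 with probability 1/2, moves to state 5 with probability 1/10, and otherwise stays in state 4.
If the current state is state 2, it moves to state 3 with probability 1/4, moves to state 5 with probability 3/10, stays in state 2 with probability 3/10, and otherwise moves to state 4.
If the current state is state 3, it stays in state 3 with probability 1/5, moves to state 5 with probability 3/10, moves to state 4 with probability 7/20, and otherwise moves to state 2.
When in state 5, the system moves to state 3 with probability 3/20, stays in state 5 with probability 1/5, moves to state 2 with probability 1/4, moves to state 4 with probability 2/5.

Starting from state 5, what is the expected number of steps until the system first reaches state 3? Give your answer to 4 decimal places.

4.7985

Let t(s) be the expected number of steps to first reach state 3 from state s, with t(state 3) = 0. Conditioning on the first step:
t(state 4) = 1 + 0.15·t(state 4) + 0.5·t(state 2) + 0.1·t(state 5)
t(state 2) = 1 + 0.15·t(state 4) + 0.3·t(state 2) + 0.3·t(state 5)
t(state 5) = 1 + 0.4·t(state 4) + 0.25·t(state 2) + 0.2·t(state 5)
Solving: t(state 4) = 4.3378, t(state 2) = 4.4146, t(state 5) = 4.7985.
Expected steps from state 5 to state 3: 4.7985.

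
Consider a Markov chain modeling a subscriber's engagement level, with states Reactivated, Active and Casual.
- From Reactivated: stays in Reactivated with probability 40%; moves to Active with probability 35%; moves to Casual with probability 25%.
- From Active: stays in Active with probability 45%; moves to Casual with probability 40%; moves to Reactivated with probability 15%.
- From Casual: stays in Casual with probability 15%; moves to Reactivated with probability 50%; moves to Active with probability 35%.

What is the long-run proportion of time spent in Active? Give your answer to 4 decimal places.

Let the stationary distribution be π with π = πP and π_1 + π_2 + π_3 = 1.
π_1 = 0.4·π_1 + 0.15·π_2 + 0.5·π_3
π_2 = 0.35·π_1 + 0.45·π_2 + 0.35·π_3
Solving with the normalization constraint gives π = (0.3308, 0.3889, 0.2803).
So the stationary probability of Active is 0.3889.

0.3889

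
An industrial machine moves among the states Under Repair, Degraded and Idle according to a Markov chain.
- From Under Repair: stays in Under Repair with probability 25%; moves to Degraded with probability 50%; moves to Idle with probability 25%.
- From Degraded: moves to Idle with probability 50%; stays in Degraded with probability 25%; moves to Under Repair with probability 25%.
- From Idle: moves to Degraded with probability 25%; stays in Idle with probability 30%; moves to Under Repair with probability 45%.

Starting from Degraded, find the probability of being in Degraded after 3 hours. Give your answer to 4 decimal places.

0.3375

Propagate the distribution vector 3 hours from Degraded.
After 0 hours: (0.0000, 1.0000, 0.0000)
After 1 hour: (0.2500, 0.2500, 0.5000)
After 2 hours: (0.3500, 0.3125, 0.3375)
After 3 hours: (0.3175, 0.3375, 0.3450)
P(in Degraded after 3 hours) = 0.3375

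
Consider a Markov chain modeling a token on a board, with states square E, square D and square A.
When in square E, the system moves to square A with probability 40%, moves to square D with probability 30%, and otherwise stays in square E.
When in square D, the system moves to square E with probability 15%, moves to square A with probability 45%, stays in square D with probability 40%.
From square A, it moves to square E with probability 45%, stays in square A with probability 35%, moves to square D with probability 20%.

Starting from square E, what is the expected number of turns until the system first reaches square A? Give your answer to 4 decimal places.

Let t(s) be the expected number of turns to first reach square A from state s, with t(square A) = 0. Conditioning on the first turn:
t(square E) = 1 + 0.3·t(square E) + 0.3·t(square D)
t(square D) = 1 + 0.15·t(square E) + 0.4·t(square D)
Solving: t(square E) = 2.4000, t(square D) = 2.2667.
Expected turns from square E to square A: 2.4000.

2.4000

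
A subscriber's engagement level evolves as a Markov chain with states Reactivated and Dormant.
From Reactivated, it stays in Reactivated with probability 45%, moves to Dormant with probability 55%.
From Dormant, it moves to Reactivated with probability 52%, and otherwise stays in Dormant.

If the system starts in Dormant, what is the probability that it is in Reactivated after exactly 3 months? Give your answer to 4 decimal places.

0.4861

Propagate the distribution vector 3 months from Dormant.
After 0 months: (0.0000, 1.0000)
After 1 month: (0.5200, 0.4800)
After 2 months: (0.4836, 0.5164)
After 3 months: (0.4861, 0.5139)
P(in Reactivated after 3 months) = 0.4861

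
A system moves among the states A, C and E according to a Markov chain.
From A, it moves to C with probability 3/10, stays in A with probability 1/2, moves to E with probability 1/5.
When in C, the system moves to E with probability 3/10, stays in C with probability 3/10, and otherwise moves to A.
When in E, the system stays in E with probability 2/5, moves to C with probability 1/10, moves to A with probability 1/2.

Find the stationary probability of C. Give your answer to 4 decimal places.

0.2439

Let the stationary distribution be π with π = πP and π_1 + π_2 + π_3 = 1.
π_1 = 0.5·π_1 + 0.4·π_2 + 0.5·π_3
π_2 = 0.3·π_1 + 0.3·π_2 + 0.1·π_3
Solving with the normalization constraint gives π = (0.4756, 0.2439, 0.2805).
So the stationary probability of C is 0.2439.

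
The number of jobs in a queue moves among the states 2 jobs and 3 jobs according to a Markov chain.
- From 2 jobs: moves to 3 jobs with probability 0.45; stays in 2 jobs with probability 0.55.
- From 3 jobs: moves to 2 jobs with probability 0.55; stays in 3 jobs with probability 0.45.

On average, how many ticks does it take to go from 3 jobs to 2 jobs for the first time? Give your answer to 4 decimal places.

1.8182

Let t(s) be the expected number of ticks to first reach 2 jobs from state s, with t(2 jobs) = 0. Conditioning on the first tick:
t(3 jobs) = 1 + 0.45·t(3 jobs)
Solving: t(3 jobs) = 1.8182.
Expected ticks from 3 jobs to 2 jobs: 1.8182.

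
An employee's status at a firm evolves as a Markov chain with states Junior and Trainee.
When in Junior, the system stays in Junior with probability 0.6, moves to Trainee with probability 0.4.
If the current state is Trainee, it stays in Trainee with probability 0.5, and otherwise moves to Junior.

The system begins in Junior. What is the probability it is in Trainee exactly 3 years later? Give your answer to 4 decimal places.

Propagate the distribution vector 3 years from Junior.
After 0 years: (1.0000, 0.0000)
After 1 year: (0.6000, 0.4000)
After 2 years: (0.5600, 0.4400)
After 3 years: (0.5560, 0.4440)
P(in Trainee after 3 years) = 0.4440

0.4440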